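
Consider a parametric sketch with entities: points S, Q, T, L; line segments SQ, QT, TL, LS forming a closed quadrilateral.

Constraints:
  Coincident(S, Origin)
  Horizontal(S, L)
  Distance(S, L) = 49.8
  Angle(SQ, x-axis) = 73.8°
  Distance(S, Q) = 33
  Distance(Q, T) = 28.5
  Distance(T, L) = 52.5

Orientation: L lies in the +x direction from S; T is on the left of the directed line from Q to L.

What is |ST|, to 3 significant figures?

58.5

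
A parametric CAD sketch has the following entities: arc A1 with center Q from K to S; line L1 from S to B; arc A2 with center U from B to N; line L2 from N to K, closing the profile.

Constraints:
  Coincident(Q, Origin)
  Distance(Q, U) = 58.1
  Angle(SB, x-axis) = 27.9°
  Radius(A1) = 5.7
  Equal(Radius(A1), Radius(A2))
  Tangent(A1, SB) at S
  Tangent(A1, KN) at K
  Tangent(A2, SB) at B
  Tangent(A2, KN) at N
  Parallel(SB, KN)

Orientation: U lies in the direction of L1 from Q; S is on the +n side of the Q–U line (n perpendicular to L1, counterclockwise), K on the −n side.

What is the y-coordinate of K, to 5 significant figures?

-5.0375

The slot axis is L1's direction at 27.9°, so u = (cos 27.9°, sin 27.9°) = (0.88377, 0.46793) and n = (−sin 27.9°, cos 27.9°) = (-0.46793, 0.88377). Q is at the origin and U lies 58.1 along u from Q, so U = 58.1·u = (51.347, 27.187). Tangency of A1 to both parallel lines with radius 5.7 puts S and K at Q ± 5.7·n: S = (-2.6672, 5.0375), K = (2.6672, -5.0375). So K.y = -5.0375.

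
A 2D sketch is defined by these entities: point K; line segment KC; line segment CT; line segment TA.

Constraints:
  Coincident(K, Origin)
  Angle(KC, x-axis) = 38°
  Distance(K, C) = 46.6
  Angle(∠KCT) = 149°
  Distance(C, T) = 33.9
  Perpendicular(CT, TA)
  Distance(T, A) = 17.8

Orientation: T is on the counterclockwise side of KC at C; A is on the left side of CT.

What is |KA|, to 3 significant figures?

74.1

K is at the origin; KC runs at 38.0° with length 46.6, so C = 46.6·(cos 38.0°, sin 38.0°) = (36.7, 28.7). ∠KCT = 149.0°, so CT runs at 38.0° + (180° − 149.0°) = 69.0° from the x-axis; with |CT| = 33.9, T = C + 33.9·(cos 69.0°, sin 69.0°) = (48.9, 60.3). CT is perpendicular to TA; with |TA| = 17.8 on the left of CT, A = T + 17.8·(-0.934, 0.358) = (32.3, 66.7). Then |KA| = |A − K| = 74.1.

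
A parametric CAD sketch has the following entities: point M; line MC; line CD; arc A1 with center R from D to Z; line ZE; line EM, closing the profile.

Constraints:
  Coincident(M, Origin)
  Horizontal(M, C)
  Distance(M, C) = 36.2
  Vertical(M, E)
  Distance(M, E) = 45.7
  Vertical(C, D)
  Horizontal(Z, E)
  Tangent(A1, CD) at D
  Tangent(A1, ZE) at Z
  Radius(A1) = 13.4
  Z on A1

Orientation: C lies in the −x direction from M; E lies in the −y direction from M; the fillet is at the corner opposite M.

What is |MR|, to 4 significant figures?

39.54

M is at the origin; MC is horizontal with |MC| = 36.2 and C on the −x side, so C = (-36.20, 0.000). M and E share the same x with |ME| = 45.7 and E on the −y side, so E = (0.000, -45.70). The virtual corner opposite M is at (-36.20, -45.70). The tangent condition forces RD to be normal to CD and the tangent condition forces RZ to be normal to ZE, with radius 13.4, so the center R sits 13.4 in from both sides at R = (-22.80, -32.30). Then |MR| = |R − M| = 39.54.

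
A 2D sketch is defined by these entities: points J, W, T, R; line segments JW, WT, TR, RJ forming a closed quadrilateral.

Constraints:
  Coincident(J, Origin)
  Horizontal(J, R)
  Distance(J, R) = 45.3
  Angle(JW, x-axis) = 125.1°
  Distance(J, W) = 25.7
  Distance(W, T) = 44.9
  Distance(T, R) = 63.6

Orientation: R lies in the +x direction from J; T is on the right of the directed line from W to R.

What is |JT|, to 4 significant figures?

27.49

J is at the origin; JR is horizontal with |JR| = 45.3 and R in +x, so R = (45.3, 0). JW runs at 125.1° with |JW| = 25.7, so W = (-14.78, 21.03). T is determined by |WT| = 44.9 and |TR| = 63.6 together: it lies at the intersection of circle(W, 44.9) and circle(R, 63.6). With |WR| = 63.65, the foot of the radical line on WR is 15.89 from W and the perpendicular offset is √(44.9² − 15.89²) = 42.00. Taking the right-of-WR solution: T = (-13.65, -23.86).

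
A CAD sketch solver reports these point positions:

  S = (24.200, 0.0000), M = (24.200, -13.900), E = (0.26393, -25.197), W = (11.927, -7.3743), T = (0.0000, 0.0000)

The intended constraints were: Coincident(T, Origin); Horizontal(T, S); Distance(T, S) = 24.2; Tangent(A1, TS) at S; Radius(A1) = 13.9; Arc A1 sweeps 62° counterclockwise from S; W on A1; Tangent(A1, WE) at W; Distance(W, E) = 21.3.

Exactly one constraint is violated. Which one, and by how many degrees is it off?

Tangent(A1, WE) at W — off by 5.20°.

T = (0.00, 0.00) ✓; T.y = 0.00, S.y = 0.00 ✓; |TS| = 24.20 ✓; ∠(MS, ST) = 90.00° ✓; |MS| = 13.90 ✓; bearing(M→W) − bearing(M→S) = 62.00° ✓; |MW| = 13.90 ✓; ∠(MW, WE) = 95.20° ✗; |WE| = 21.30 ✓.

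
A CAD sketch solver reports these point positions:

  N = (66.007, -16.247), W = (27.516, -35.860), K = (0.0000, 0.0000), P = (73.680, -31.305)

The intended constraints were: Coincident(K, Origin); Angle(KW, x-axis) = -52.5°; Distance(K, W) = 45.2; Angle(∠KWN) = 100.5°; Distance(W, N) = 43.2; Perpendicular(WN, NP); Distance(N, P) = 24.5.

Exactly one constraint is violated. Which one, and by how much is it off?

Distance(N, P) = 24.5 — off by 7.60.

K = (0.00, 0.00) ✓; KW at -52.50° ✓; |KW| = 45.20 ✓; ∠KWN = 100.5° ✓; |WN| = 43.20 ✓; ∠(WN, NP) = 90.00° ✓; |NP| = 16.90 ✗.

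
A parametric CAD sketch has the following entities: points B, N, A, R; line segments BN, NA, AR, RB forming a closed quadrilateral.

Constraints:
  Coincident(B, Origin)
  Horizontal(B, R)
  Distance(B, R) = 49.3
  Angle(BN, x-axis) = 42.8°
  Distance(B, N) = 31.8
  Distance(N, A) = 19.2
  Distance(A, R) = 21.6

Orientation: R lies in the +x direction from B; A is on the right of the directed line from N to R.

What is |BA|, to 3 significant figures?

28.1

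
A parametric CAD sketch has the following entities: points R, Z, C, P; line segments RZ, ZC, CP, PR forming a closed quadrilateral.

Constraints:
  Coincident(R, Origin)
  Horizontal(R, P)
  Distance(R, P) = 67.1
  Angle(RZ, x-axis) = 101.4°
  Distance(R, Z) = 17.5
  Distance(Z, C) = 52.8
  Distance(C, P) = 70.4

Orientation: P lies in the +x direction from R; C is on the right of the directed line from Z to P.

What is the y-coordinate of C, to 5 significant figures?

-34.808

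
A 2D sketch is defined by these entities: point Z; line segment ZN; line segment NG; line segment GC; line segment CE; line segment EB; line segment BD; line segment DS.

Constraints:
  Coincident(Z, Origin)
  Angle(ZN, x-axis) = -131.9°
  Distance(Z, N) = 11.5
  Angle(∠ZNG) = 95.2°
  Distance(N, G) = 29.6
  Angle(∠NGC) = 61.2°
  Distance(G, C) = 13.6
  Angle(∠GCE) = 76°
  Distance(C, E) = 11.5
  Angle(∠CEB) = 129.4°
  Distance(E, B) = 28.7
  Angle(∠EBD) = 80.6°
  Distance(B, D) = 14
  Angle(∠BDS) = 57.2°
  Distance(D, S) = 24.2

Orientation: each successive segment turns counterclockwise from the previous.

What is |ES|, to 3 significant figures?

8.83

∠EBD = 80.6° gives BD at -34.3° from the x-axis; with |BD| = 14.0, D = (-2.99, -45.1). ∠BDS = 57.2° gives DS at 88.5° from the x-axis; with |DS| = 24.2, S = (-2.36, -20.9). Then |ES| = |S − E| = 8.83.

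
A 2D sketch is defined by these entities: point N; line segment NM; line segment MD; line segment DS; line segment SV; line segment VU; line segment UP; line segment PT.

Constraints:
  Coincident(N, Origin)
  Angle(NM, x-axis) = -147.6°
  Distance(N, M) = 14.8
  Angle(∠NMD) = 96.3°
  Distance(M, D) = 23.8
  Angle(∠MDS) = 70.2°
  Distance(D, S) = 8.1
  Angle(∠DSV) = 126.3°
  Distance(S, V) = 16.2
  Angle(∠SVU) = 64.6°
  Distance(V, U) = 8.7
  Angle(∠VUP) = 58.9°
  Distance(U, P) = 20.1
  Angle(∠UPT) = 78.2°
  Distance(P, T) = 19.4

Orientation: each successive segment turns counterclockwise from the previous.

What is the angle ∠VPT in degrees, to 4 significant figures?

52.68°

N is at the origin; NM runs at -147.6° with length 14.8, so M = (-12.50, -7.930). ∠NMD = 96.3° gives MD at -63.90° from the x-axis; with |MD| = 23.8, D = (-2.026, -29.30). ∠MDS = 70.2° gives DS at 45.90° from the x-axis; with |DS| = 8.1, S = (3.611, -23.49). ∠DSV = 126.3° gives SV at 99.60° from the x-axis; with |SV| = 16.2, V = (0.9097, -7.513). ∠SVU = 64.6° gives VU at -145.0° from the x-axis; with |VU| = 8.7, U = (-6.217, -12.50). ∠VUP = 58.9° gives UP at -23.90° from the x-axis; with |UP| = 20.1, P = (12.16, -20.65). ∠UPT = 78.2° gives PT at 77.90° from the x-axis; with |PT| = 19.4, T = (16.23, -1.678). Then cos ∠VPT = PV·PT / (|PV||PT|), giving 52.68°.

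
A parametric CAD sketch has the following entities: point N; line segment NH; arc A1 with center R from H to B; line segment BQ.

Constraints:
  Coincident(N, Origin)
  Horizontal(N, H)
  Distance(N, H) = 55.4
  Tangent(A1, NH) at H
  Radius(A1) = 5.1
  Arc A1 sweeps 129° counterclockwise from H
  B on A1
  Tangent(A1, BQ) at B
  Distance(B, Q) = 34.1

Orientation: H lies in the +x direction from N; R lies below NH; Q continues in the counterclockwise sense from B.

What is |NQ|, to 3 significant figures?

80.8

N is at the origin; NH is horizontal with |NH| = 55.4 and H on the +x side, so H = (55.4, 0.00). Tangency of A1 to NH means the radius RH is perpendicular to NH, so R = H + (0, -5.1) = (55.4, -5.10). On A1, H sits at bearing 90° from R; a 129° counterclockwise sweep puts B at bearing 219°, so B = R + 5.1·(cos 219°, sin 219°) = (51.4, -8.31). Since A1 is tangent to BQ there, RB ⟂ BQ, so BQ runs along (−sin 219°, cos 219°); with |BQ| = 34.1, Q = (72.9, -34.8). Then |NQ| = |Q − N| = 80.8.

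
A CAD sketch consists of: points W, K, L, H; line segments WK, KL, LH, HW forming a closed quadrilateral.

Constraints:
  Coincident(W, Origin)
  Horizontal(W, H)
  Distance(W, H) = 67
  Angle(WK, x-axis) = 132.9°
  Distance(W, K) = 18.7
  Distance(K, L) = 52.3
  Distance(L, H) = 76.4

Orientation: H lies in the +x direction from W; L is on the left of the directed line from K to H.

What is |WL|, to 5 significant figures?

59.468

W is at the origin; WH is horizontal with |WH| = 67.0 and H in +x, so H = (67.0, 0). WK runs at 132.9° with |WK| = 18.7, so K = (-12.729, 13.699). L is determined by |KL| = 52.3 and |LH| = 76.4 together: it lies at the intersection of circle(K, 52.3) and circle(H, 76.4). With |KH| = 80.898, the foot of the radical line on KH is 21.279 from K and the perpendicular offset is √(52.3² − 21.279²) = 47.776. Taking the left-of-KH solution: L = (16.332, 57.181).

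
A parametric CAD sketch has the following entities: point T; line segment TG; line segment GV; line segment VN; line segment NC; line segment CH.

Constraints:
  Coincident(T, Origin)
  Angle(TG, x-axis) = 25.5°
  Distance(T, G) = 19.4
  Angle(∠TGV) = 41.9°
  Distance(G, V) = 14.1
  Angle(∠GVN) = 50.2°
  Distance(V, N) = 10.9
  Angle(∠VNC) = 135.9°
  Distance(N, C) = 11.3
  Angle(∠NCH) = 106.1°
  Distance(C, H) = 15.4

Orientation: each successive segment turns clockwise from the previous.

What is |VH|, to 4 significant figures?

24.48

T is at the origin; TG runs at 25.5° with length 19.4, so G = (17.51, 8.352). ∠TGV = 41.9° gives GV at -112.6° from the x-axis; with |GV| = 14.1, V = (12.09, -4.665). ∠GVN = 50.2° gives VN at 117.6° from the x-axis; with |VN| = 10.9, N = (7.042, 4.994). ∠VNC = 135.9° gives NC at 73.50° from the x-axis; with |NC| = 11.3, C = (10.25, 15.83). ∠NCH = 106.1° gives CH at -0.4000° from the x-axis; with |CH| = 15.4, H = (25.65, 15.72). Then |VH| = |H − V| = 24.48.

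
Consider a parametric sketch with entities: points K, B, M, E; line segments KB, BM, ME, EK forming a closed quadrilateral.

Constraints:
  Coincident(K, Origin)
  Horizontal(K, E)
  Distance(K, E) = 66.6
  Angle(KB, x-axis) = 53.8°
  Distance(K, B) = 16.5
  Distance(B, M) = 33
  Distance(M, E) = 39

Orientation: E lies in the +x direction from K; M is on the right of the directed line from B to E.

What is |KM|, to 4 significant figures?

32.47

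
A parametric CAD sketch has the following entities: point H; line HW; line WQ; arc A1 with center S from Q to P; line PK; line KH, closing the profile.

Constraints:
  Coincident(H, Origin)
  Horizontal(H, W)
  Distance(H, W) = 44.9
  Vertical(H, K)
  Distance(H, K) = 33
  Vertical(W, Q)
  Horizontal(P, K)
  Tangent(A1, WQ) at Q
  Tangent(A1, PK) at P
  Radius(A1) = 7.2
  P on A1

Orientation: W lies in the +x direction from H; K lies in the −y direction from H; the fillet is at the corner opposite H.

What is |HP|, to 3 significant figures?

50.1

H is at the origin; HW is horizontal with |HW| = 44.9 and W on the +x side, so W = (44.9, 0.00). HK is vertical with |HK| = 33.0 and K on the −y side, so K = (0.00, -33.0). The virtual corner opposite H is at (44.9, -33.0). The tangent condition forces SQ to be normal to WQ and tangency of A1 to PK means the radius SP is perpendicular to PK, with radius 7.2, so the center S sits 7.2 in from both sides at S = (37.7, -25.8). That places the tangent points at Q = (44.9, -25.8) on WQ and P = (37.7, -33.0) on PK. Then |HP| = |P − H| = 50.1.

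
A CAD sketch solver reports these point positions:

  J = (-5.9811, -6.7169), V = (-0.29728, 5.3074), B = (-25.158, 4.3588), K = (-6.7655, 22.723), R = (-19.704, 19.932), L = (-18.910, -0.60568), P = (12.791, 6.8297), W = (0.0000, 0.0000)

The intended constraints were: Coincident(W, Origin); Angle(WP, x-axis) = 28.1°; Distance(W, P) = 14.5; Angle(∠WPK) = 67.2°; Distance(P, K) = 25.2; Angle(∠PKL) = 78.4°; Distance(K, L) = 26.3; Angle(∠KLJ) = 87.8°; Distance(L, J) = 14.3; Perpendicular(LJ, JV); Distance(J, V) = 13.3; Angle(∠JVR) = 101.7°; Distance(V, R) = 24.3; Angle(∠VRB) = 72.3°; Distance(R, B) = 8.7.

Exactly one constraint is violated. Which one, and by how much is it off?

Distance(R, B) = 8.7 — off by 7.80.

W = (0.00, 0.00) ✓; WP at 28.10° ✓; |WP| = 14.50 ✓; ∠WPK = 67.20° ✓; |PK| = 25.20 ✓; ∠PKL = 78.40° ✓; |KL| = 26.30 ✓; ∠KLJ = 87.80° ✓; |LJ| = 14.30 ✓; ∠(LJ, JV) = 90.00° ✓; |JV| = 13.30 ✓; ∠JVR = 101.7° ✓; |VR| = 24.30 ✓; ∠VRB = 72.30° ✓; |RB| = 16.50 ✗.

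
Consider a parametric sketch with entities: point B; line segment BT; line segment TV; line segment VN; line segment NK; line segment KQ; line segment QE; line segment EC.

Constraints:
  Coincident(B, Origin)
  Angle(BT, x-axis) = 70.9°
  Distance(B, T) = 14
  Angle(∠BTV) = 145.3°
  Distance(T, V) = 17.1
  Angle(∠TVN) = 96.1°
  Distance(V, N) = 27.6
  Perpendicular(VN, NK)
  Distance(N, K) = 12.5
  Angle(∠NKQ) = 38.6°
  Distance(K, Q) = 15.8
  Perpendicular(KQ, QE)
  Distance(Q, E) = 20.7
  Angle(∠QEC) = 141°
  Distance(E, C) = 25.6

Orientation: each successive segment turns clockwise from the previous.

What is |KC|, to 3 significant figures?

40.6

KQ is perpendicular to QE, so QE runs at -9.10°; with |QE| = 20.7, E = (50.6, 6.83). ∠QEC = 141.0° gives EC at -48.1° from the x-axis; with |EC| = 25.6, C = (67.7, -12.2). Then |KC| = |C − K| = 40.6.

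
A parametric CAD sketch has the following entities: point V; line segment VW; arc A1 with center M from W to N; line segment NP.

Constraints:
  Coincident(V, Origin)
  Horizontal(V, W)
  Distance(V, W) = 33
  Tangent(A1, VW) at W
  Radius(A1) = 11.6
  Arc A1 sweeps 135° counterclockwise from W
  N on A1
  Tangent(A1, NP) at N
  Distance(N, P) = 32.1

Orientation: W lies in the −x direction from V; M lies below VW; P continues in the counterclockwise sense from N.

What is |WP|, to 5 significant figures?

44.905

V is at the origin; VW is horizontal with |VW| = 33.0 and W on the −x side, so W = (-33.000, 0.0000). The tangent condition forces MW to be normal to VW, so M = W + (0, -11.6) = (-33.000, -11.600). On A1, W sits at bearing 90° from M; a 135° counterclockwise sweep puts N at bearing 225°, so N = M + 11.6·(cos 225°, sin 225°) = (-41.202, -19.802). Since A1 is tangent to NP there, MN ⟂ NP, so NP runs along (−sin 225°, cos 225°); with |NP| = 32.1, P = (-18.504, -42.501). Then |WP| = |P − W| = 44.905.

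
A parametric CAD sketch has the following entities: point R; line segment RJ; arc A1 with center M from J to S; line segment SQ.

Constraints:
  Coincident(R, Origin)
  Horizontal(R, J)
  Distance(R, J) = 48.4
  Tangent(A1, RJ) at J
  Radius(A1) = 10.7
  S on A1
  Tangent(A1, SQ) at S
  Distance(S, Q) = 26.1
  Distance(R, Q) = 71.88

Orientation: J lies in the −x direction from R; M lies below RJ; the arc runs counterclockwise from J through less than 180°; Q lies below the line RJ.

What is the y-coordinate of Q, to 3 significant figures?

-34.9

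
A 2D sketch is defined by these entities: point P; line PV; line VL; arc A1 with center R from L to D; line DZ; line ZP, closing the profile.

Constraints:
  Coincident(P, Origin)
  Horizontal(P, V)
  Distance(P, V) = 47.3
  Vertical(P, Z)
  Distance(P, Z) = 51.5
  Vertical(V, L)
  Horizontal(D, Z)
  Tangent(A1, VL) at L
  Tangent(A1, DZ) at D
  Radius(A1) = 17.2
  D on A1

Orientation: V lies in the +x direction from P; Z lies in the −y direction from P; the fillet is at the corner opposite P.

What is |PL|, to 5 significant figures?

58.428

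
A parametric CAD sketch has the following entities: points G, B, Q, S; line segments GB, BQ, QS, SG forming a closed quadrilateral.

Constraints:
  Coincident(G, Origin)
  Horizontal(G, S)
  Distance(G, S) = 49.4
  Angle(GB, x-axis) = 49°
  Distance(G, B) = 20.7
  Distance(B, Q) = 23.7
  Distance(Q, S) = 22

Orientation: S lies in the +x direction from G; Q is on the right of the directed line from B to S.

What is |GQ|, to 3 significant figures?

27.9

Checks: |BQ| = 23.70 ✓; |QS| = 22.00 ✓.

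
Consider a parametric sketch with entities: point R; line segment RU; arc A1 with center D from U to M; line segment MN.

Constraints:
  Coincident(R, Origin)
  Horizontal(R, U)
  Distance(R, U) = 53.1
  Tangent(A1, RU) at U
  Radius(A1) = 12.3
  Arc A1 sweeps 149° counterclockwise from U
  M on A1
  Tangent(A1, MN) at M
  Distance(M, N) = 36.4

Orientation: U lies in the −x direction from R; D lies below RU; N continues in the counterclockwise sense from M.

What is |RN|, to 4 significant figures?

50.27

R is at the origin; R and U share the same y with |RU| = 53.1 and U on the −x side, so U = (-53.10, 0.000). Since A1 is tangent to RU there, DU ⟂ RU, so D = U + (0, -12.3) = (-53.10, -12.30). On A1, U sits at bearing 90° from D; a 149° counterclockwise sweep puts M at bearing 239°, so M = D + 12.3·(cos 239°, sin 239°) = (-59.43, -22.84). Since A1 is tangent to MN there, DM ⟂ MN, so MN runs along (−sin 239°, cos 239°); with |MN| = 36.4, N = (-28.23, -41.59). Then |RN| = |N − R| = 50.27.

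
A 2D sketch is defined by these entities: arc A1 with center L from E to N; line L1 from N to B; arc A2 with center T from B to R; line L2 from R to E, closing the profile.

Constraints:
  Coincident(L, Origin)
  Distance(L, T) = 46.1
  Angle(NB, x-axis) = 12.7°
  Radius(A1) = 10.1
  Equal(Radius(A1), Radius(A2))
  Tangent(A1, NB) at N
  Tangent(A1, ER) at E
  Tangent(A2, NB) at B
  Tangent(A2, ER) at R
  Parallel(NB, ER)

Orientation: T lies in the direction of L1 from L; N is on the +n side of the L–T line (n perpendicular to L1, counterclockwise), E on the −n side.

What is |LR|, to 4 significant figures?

47.19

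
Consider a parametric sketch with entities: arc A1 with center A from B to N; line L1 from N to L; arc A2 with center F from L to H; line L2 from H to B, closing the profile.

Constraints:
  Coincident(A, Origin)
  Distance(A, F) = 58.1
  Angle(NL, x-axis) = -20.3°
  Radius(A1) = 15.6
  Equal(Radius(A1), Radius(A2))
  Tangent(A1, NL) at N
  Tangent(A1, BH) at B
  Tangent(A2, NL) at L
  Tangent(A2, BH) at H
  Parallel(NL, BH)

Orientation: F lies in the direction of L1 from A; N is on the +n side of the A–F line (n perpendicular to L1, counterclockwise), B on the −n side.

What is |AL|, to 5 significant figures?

60.158

Tangency of A1 to both parallel lines with radius 15.6 puts N and B at A ± 15.6·n: N = (5.4122, 14.631), B = (-5.4122, -14.631). Equal radii place L and H the same way about F: L = F + 15.6·n = (59.904, -5.5259), H = F − 15.6·n = (49.079, -34.788). Then |AL| = |L − A| = 60.158.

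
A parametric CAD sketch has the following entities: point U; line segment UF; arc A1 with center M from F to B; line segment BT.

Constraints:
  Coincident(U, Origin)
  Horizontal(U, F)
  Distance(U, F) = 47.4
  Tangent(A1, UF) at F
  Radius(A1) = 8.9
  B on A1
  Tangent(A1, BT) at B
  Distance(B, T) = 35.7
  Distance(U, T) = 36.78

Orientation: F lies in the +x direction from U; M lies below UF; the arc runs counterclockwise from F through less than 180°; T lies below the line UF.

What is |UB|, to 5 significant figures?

40.498

Checks: ∠(MF, FU) = 90.00° ✓; |MB| = 8.900 ✓; ∠(MB, BT) = 90.00° ✓; |BT| = 35.70 ✓; |UT| = 36.78 ✓.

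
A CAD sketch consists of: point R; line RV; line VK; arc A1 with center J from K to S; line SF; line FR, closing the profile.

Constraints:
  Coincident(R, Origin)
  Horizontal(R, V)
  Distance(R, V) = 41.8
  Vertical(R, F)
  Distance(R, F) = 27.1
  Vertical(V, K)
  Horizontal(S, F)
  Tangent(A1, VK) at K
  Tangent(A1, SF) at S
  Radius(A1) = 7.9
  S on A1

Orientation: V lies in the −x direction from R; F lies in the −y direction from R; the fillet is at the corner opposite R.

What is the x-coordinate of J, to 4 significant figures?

-33.90

RF is vertical with |RF| = 27.1 and F on the −y side, so F = (0.000, -27.10). The virtual corner opposite R is at (-41.80, -27.10). Tangency of A1 to VK means the radius JK is perpendicular to VK and tangency of A1 to SF means the radius JS is perpendicular to SF, with radius 7.9, so the center J sits 7.9 in from both sides at J = (-33.90, -19.20). So J.x = -33.90.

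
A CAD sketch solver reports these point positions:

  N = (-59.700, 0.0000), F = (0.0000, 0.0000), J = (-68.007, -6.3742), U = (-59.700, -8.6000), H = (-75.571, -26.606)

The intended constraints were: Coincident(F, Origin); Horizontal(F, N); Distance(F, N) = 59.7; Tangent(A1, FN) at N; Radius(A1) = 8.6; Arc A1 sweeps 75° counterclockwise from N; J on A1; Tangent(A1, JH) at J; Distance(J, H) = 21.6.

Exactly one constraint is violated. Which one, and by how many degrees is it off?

Tangent(A1, JH) at J — off by 5.50°.

F = (0.00, 0.00) ✓; F.y = 0.00, N.y = 0.00 ✓; |FN| = 59.70 ✓; ∠(UN, NF) = 90.00° ✓; |UN| = 8.600 ✓; bearing(U→J) − bearing(U→N) = 75.00° ✓; |UJ| = 8.600 ✓; ∠(UJ, JH) = 95.50° ✗; |JH| = 21.60 ✓.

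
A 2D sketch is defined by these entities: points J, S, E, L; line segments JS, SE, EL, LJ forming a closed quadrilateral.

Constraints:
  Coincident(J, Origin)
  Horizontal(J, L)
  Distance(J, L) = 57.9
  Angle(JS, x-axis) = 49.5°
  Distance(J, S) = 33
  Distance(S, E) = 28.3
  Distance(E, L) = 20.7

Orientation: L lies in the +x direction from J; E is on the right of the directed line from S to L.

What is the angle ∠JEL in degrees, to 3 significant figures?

173°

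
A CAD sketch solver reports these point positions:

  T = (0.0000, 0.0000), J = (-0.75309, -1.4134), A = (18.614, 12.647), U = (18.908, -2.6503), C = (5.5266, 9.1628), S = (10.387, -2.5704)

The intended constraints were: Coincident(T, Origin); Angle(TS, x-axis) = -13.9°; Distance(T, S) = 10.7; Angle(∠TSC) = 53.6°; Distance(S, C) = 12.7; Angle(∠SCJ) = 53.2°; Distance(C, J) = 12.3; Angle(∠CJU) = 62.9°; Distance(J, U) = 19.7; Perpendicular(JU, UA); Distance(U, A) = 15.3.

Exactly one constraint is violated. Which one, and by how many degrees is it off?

Perpendicular(JU, UA) — off by 4.70°.

T = (0.00, 0.00) ✓; TS at -13.90° ✓; |TS| = 10.70 ✓; ∠TSC = 53.60° ✓; |SC| = 12.70 ✓; ∠SCJ = 53.20° ✓; |CJ| = 12.30 ✓; ∠CJU = 62.90° ✓; |JU| = 19.70 ✓; ∠(JU, UA) = 94.70° ✗; |UA| = 15.30 ✓.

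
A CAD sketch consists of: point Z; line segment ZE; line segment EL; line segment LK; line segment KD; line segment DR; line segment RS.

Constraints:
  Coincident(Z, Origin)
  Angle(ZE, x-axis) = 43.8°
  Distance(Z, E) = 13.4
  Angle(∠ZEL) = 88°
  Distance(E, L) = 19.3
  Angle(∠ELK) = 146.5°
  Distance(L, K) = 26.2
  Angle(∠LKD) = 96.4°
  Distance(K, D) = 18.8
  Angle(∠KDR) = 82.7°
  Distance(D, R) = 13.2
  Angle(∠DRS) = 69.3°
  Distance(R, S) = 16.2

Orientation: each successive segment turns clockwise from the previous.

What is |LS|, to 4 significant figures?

21.34

Z is at the origin; ZE runs at 43.8° with length 13.4, so E = (9.672, 9.275). ∠ZEL = 88.0° gives EL at -48.20° from the x-axis; with |EL| = 19.3, L = (22.54, -5.113). ∠ELK = 146.5° gives LK at -81.70° from the x-axis; with |LK| = 26.2, K = (26.32, -31.04). ∠LKD = 96.4° gives KD at -165.3° from the x-axis; with |KD| = 18.8, D = (8.133, -35.81). ∠KDR = 82.7° gives DR at 97.40° from the x-axis; with |DR| = 13.2, R = (6.433, -22.72). ∠DRS = 69.3° gives RS at -13.30° from the x-axis; with |RS| = 16.2, S = (22.20, -26.45). Then |LS| = |S − L| = 21.34.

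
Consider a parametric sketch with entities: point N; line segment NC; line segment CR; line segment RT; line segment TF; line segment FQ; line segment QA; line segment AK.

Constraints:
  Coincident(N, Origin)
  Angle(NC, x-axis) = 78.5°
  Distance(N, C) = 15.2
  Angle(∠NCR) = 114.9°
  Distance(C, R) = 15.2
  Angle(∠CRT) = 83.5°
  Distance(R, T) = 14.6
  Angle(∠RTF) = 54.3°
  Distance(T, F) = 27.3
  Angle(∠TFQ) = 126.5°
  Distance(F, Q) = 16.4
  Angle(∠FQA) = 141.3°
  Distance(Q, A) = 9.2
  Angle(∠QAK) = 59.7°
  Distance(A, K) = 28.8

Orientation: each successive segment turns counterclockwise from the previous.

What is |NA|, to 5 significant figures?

41.253

N is at the origin; NC runs at 78.5° with length 15.2, so C = (3.0304, 14.895). ∠NCR = 114.9° gives CR at 143.60° from the x-axis; with |CR| = 15.2, R = (-9.2040, 23.915). ∠CRT = 83.5° gives RT at -119.90° from the x-axis; with |RT| = 14.6, T = (-16.482, 11.258). ∠RTF = 54.3° gives TF at 5.8000° from the x-axis; with |TF| = 27.3, F = (10.678, 14.017). ∠TFQ = 126.5° gives FQ at 59.300° from the x-axis; with |FQ| = 16.4, Q = (19.051, 28.119). ∠FQA = 141.3° gives QA at 98.000° from the x-axis; with |QA| = 9.2, A = (17.771, 37.229). Then |NA| = |A − N| = 41.253.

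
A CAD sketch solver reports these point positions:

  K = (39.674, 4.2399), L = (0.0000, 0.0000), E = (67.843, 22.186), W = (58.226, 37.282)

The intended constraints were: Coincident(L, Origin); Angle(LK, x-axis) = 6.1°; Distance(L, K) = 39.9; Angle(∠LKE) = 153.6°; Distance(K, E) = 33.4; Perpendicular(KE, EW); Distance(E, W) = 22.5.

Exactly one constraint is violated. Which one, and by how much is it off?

Distance(E, W) = 22.5 — off by 4.60.

L = (0.00, 0.00) ✓; LK at 6.100° ✓; |LK| = 39.90 ✓; ∠LKE = 153.6° ✓; |KE| = 33.40 ✓; ∠(KE, EW) = 90.00° ✓; |EW| = 17.90 ✗.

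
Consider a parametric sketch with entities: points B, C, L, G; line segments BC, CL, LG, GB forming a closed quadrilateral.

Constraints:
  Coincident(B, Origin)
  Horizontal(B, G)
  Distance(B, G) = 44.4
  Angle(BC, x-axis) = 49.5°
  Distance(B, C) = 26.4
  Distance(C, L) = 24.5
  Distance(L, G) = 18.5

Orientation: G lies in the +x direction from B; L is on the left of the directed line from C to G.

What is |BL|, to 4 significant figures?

45.42

Checks: |CL| = 24.50 ✓; |LG| = 18.50 ✓.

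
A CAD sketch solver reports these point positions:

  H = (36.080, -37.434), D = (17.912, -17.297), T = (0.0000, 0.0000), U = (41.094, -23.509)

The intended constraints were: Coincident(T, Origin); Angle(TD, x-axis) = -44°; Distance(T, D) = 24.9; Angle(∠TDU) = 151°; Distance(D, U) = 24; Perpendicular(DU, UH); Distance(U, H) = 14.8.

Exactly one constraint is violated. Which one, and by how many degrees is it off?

Perpendicular(DU, UH) — off by 4.80°.

T = (0.00, 0.00) ✓; TD at -44.00° ✓; |TD| = 24.90 ✓; ∠TDU = 151.0° ✓; |DU| = 24.00 ✓; ∠(DU, UH) = 94.80° ✗; |UH| = 14.80 ✓.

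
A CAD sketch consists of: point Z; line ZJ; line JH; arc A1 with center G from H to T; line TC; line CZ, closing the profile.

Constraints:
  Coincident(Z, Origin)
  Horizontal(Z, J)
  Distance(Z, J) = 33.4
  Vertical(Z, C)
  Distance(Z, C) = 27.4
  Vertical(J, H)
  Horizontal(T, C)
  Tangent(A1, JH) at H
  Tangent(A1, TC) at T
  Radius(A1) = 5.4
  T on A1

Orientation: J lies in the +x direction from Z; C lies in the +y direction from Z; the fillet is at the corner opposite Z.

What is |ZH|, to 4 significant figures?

39.99

The virtual corner opposite Z is at (33.40, 27.40). A1 meets JH tangentially, so GH is at right angles to JH and A1 meets TC tangentially, so GT is at right angles to TC, with radius 5.4, so the center G sits 5.4 in from both sides at G = (28.00, 22.00). That places the tangent points at H = (33.40, 22.00) on JH and T = (28.00, 27.40) on TC. Then |ZH| = |H − Z| = 39.99.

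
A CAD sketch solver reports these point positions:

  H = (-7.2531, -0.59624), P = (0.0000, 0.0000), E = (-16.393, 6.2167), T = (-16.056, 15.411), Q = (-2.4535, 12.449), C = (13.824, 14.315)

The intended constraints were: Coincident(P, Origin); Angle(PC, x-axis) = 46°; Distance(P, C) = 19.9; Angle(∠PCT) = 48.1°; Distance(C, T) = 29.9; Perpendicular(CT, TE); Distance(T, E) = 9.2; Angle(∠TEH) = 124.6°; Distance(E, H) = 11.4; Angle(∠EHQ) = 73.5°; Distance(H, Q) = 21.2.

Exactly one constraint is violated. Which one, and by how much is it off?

Distance(H, Q) = 21.2 — off by 7.30.

P = (0.00, 0.00) ✓; PC at 46.00° ✓; |PC| = 19.90 ✓; ∠PCT = 48.10° ✓; |CT| = 29.90 ✓; ∠(CT, TE) = 90.00° ✓; |TE| = 9.200 ✓; ∠TEH = 124.6° ✓; |EH| = 11.40 ✓; ∠EHQ = 73.50° ✓; |HQ| = 13.90 ✗.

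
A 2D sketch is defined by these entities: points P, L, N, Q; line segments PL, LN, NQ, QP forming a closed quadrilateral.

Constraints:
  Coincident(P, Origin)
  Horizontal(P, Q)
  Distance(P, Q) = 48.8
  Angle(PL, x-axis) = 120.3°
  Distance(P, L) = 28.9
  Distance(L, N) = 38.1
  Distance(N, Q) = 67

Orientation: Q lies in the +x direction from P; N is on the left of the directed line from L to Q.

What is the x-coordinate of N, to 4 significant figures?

9.639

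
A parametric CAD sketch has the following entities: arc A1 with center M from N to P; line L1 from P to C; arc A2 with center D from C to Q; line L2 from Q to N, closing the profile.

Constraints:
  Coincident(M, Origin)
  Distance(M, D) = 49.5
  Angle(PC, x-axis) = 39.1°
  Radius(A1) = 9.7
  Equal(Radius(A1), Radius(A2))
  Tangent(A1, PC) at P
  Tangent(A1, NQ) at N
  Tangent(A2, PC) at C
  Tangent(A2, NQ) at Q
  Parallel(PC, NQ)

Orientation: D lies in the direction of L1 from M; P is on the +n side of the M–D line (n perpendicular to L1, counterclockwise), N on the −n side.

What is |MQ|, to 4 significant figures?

50.44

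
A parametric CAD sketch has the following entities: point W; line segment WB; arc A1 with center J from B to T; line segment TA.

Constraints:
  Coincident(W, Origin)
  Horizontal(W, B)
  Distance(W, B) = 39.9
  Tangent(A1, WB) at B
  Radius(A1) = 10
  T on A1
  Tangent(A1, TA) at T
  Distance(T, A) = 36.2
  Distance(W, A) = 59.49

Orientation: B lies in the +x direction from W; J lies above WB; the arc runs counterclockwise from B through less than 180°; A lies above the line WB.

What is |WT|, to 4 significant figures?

51.07

W is at the origin; W and B share the same y with |WB| = 39.9 and B on the +x side, so B = (39.90, 0.000). A1 meets WB tangentially, so JB is at right angles to WB, so J = B + (0, 10) = (39.90, 10.00). Since JT ⟂ TA (tangency), |JA| = √(10.0² + 36.2²) = 37.56 regardless of where T sits on A1. So A lies on both circle(W, 59.49) and circle(J, 37.56); the above-WB intersection is A = (36.01, 47.35). T is the foot of the tangent from A: T = (49.21, 13.65).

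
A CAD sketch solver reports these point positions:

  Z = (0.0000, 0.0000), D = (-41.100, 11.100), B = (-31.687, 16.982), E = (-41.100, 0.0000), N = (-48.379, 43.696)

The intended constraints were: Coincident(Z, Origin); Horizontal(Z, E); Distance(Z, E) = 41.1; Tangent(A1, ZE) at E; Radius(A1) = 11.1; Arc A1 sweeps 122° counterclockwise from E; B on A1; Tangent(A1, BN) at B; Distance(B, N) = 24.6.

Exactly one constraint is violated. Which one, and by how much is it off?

Distance(B, N) = 24.6 — off by 6.90.

Z = (0.00, 0.00) ✓; Z.y = 0.00, E.y = 0.00 ✓; |ZE| = 41.10 ✓; ∠(DE, EZ) = 90.00° ✓; |DE| = 11.10 ✓; bearing(D→B) − bearing(D→E) = 122.0° ✓; |DB| = 11.10 ✓; ∠(DB, BN) = 90.00° ✓; |BN| = 31.50 ✗.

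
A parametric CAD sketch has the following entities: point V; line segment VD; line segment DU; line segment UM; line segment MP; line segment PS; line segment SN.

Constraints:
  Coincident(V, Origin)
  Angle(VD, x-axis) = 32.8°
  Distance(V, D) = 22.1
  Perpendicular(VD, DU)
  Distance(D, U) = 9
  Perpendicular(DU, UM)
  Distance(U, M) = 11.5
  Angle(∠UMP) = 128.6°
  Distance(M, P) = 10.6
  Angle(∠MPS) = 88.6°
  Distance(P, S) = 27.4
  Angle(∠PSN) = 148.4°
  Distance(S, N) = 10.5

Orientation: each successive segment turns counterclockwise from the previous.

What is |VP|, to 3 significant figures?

4.05

V is at the origin; VD runs at 32.8° with length 22.1, so D = (18.6, 12.0). The perpendicularity gives DU at right angles to VD, so DU runs at 123°; with |DU| = 9.0, U = (13.7, 19.5). The perpendicularity gives UM at right angles to DU, so UM runs at -147°; with |UM| = 11.5, M = (4.03, 13.3). ∠UMP = 128.6° gives MP at -95.8° from the x-axis; with |MP| = 10.6, P = (2.96, 2.76). Then |VP| = |P − V| = 4.05.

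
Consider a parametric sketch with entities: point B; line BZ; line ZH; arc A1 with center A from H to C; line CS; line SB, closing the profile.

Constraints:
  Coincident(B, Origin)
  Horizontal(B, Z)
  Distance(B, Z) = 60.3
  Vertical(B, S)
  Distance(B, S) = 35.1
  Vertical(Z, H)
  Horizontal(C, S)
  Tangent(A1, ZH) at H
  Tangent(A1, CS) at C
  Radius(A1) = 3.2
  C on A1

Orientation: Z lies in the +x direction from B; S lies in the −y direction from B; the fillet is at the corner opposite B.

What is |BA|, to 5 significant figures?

65.407

B is at the origin; B and Z share the same y with |BZ| = 60.3 and Z on the +x side, so Z = (60.300, 0.0000). B and S share the same x with |BS| = 35.1 and S on the −y side, so S = (0.0000, -35.100). The virtual corner opposite B is at (60.300, -35.100). Since A1 is tangent to ZH there, AH ⟂ ZH and the tangent condition forces AC to be normal to CS, with radius 3.2, so the center A sits 3.2 in from both sides at A = (57.100, -31.900). Then |BA| = |A − B| = 65.407.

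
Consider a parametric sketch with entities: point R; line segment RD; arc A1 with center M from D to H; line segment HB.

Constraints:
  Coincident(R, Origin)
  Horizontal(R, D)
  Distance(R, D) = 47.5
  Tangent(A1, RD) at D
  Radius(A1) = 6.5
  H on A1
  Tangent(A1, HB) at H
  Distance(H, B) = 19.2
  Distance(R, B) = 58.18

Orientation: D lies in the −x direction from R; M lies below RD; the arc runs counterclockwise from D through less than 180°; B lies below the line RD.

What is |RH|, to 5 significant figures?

54.440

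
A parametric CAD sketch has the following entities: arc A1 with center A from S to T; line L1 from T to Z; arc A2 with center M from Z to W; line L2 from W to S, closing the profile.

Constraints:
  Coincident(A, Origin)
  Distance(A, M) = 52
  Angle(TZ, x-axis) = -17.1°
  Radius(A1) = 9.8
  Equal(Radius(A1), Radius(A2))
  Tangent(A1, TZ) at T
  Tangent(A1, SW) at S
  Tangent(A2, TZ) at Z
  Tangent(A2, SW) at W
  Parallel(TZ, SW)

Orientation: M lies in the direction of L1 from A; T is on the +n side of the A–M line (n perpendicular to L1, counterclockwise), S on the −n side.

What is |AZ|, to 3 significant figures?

52.9

The slot axis is L1's direction at -17.1°, so u = (cos -17.1°, sin -17.1°) = (0.956, -0.294) and n = (−sin -17.1°, cos -17.1°) = (0.294, 0.956). A is at the origin and M lies 52.0 along u from A, so M = 52.0·u = (49.7, -15.3). Tangency of A1 to both parallel lines with radius 9.8 puts T and S at A ± 9.8·n: T = (2.88, 9.37), S = (-2.88, -9.37). Equal radii place Z and W the same way about M: Z = M + 9.8·n = (52.6, -5.92), W = M − 9.8·n = (46.8, -24.7). Then |AZ| = |Z − A| = 52.9.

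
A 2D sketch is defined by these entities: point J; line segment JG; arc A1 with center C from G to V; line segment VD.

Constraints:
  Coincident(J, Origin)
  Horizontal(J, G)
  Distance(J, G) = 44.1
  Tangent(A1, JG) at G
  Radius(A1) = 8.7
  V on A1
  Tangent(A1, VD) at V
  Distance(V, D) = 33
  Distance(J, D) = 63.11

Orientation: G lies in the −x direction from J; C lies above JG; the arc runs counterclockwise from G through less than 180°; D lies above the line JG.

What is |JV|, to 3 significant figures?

37.7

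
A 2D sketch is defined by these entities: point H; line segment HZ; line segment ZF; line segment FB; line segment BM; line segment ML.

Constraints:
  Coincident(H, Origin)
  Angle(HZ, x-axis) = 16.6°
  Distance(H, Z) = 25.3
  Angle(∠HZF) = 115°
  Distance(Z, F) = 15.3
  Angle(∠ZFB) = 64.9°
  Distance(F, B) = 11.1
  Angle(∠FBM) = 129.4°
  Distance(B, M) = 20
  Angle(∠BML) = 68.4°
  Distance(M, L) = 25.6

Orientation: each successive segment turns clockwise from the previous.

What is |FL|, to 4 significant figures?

23.29

H is at the origin; HZ runs at 16.6° with length 25.3, so Z = (24.25, 7.228). ∠HZF = 115.0° gives ZF at -48.40° from the x-axis; with |ZF| = 15.3, F = (34.40, -4.213). ∠ZFB = 64.9° gives FB at -163.5° from the x-axis; with |FB| = 11.1, B = (23.76, -7.366). ∠FBM = 129.4° gives BM at 145.9° from the x-axis; with |BM| = 20.0, M = (7.200, 3.847). ∠BML = 68.4° gives ML at 34.30° from the x-axis; with |ML| = 25.6, L = (28.35, 18.27). Then |FL| = |L − F| = 23.29.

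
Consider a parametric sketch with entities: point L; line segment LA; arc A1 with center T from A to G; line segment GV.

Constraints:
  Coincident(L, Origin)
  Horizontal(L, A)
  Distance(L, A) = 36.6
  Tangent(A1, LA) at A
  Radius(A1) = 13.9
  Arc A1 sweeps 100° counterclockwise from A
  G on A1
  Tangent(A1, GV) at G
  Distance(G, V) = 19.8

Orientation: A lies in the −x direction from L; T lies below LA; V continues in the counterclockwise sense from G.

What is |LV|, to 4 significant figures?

58.97

On A1, A sits at bearing 90° from T; a 100° counterclockwise sweep puts G at bearing 190°, so G = T + 13.9·(cos 190°, sin 190°) = (-50.29, -16.31). Since A1 is tangent to GV there, TG ⟂ GV, so GV runs along (−sin 190°, cos 190°); with |GV| = 19.8, V = (-46.85, -35.81). Then |LV| = |V − L| = 58.97.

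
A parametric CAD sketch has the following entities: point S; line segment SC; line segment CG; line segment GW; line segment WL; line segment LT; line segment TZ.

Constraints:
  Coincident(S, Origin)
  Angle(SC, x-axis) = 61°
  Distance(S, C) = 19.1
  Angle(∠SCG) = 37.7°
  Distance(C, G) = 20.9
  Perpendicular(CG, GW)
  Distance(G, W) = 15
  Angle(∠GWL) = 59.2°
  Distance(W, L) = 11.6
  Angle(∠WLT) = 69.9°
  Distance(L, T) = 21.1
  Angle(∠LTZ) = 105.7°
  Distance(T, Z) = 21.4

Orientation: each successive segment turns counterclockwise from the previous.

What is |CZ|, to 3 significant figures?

45.5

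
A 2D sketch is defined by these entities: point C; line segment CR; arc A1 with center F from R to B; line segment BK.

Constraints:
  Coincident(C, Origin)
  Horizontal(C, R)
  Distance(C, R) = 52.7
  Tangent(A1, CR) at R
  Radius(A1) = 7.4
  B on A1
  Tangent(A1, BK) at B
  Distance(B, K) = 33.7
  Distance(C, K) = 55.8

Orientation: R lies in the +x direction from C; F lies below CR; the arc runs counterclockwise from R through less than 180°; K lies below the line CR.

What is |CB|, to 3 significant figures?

45.8

C is at the origin; CR is horizontal with |CR| = 52.7 and R on the +x side, so R = (52.7, 0.00). A1 meets CR tangentially, so FR is at right angles to CR, so F = R + (0, -7.4) = (52.7, -7.40). Since FB ⟂ BK (tangency), |FK| = √(7.4² + 33.7²) = 34.5 regardless of where B sits on A1. So K lies on both circle(C, 55.8) and circle(F, 34.5); the below-CR intersection is K = (39.6, -39.3). B is the foot of the tangent from K: B = (45.4, -6.12).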